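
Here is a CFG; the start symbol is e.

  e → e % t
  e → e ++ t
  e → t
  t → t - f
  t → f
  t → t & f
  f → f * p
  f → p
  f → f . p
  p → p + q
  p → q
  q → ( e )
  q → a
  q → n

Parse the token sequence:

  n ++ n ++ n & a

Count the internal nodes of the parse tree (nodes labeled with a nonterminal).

19

[e [e [e [t [f [p [q n]]]]] ++ [t [f [p [q n]]]]] ++ [t [t [f [p [q n]]]] & [f [p [q a]]]]]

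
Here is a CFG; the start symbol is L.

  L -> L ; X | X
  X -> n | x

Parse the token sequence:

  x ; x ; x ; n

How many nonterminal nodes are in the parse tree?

8

[L [L [L [L [X x]] ; [X x]] ; [X x]] ; [X n]]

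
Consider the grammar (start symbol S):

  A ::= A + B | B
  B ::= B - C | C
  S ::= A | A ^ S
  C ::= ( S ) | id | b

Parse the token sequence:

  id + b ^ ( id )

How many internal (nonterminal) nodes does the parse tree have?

15

[S [A [A [B [C id]]] + [B [C b]]] ^ [S [A [B [C ( [S [A [B [C id]]]] )]]]]]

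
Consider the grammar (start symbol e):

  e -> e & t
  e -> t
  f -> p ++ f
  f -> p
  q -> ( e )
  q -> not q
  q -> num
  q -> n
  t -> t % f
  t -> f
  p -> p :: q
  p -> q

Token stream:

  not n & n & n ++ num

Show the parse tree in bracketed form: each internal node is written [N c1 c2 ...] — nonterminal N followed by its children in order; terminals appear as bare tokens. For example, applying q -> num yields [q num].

[e [e [e [t [f [p [q not [q n]]]]]] & [t [f [p [q n]]]]] & [t [f [p [q n]] ++ [f [p [q num]]]]]]

e
e & t
e & t & t
t & t & t
f & t & t
p & t & t
q & t & t
not q & t & t
not n & t & t
not n & f & t
not n & p & t
not n & q & t
not n & n & t
not n & n & f
not n & n & p ++ f
not n & n & q ++ f
not n & n & n ++ f
not n & n & n ++ p
not n & n & n ++ q
not n & n & n ++ num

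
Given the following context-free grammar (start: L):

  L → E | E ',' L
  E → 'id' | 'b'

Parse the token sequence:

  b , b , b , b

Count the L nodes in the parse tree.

4

[L [E b] , [L [E b] , [L [E b] , [L [E b]]]]]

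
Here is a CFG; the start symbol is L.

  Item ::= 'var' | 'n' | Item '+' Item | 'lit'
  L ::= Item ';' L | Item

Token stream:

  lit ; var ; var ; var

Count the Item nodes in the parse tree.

[L [Item lit] ; [L [Item var] ; [L [Item var] ; [L [Item var]]]]]

4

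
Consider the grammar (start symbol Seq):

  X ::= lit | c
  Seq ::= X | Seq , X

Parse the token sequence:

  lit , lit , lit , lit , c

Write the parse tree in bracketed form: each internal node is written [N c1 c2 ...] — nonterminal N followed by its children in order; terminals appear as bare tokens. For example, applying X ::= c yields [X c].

[Seq [Seq [Seq [Seq [Seq [X lit]] , [X lit]] , [X lit]] , [X lit]] , [X c]]

Seq
Seq , X
Seq , X , X
Seq , X , X , X
Seq , X , X , X , X
X , X , X , X , X
lit , X , X , X , X
lit , lit , X , X , X
lit , lit , lit , X , X
lit , lit , lit , lit , X
lit , lit , lit , lit , c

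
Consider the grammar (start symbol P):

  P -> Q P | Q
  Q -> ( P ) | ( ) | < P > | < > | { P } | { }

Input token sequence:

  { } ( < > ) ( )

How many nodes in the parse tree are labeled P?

[P [Q { }] [P [Q ( [P [Q < >]] )] [P [Q ( )]]]]

4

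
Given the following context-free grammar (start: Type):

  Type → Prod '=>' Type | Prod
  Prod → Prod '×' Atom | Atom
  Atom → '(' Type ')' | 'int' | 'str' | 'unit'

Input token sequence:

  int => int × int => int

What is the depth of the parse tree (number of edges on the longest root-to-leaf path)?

5

[Type [Prod [Atom int]] => [Type [Prod [Prod [Atom int]] × [Atom int]] => [Type [Prod [Atom int]]]]]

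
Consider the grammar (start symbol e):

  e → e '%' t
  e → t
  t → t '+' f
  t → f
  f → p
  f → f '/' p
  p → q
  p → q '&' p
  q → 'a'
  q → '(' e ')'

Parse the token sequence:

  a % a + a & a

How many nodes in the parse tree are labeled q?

4

[e [e [t [f [p [q a]]]]] % [t [t [f [p [q a]]]] + [f [p [q a] & [p [q a]]]]]]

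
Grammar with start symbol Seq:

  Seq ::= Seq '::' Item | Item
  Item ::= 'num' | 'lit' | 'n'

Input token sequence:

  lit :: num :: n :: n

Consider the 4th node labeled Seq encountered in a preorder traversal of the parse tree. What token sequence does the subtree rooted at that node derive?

lit

[Seq [Seq [Seq [Seq [Item lit]] :: [Item num]] :: [Item n]] :: [Item n]]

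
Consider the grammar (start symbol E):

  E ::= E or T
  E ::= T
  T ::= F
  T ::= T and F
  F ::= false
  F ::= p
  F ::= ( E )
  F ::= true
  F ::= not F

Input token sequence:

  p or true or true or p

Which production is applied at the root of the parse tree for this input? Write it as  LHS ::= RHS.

E ::= E or T

[E [E [E [E [T [F p]]] or [T [F true]]] or [T [F true]]] or [T [F p]]]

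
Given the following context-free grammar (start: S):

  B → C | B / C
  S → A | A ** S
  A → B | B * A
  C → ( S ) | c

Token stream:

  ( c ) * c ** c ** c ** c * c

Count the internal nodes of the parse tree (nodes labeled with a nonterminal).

[S [A [B [C ( [S [A [B [C c]]]] )]] * [A [B [C c]]]] ** [S [A [B [C c]]] ** [S [A [B [C c]]] ** [S [A [B [C c]] * [A [B [C c]]]]]]]]

26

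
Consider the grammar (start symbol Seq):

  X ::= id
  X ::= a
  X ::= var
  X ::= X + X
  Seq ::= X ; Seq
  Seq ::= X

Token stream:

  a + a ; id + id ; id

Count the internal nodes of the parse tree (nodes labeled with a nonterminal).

10

[Seq [X [X a] + [X a]] ; [Seq [X [X id] + [X id]] ; [Seq [X id]]]]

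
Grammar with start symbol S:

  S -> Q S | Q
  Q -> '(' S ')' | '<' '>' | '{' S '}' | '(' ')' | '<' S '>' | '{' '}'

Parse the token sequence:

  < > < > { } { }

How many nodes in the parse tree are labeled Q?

4

[S [Q < >] [S [Q < >] [S [Q { }] [S [Q { }]]]]]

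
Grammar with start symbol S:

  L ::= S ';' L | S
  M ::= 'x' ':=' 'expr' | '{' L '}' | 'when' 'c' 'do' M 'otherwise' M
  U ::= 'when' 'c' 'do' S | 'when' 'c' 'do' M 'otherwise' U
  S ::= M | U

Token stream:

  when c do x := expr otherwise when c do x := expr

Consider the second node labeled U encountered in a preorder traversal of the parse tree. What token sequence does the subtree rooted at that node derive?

when c do x := expr

[S [U when c do [M x := expr] otherwise [U when c do [S [M x := expr]]]]]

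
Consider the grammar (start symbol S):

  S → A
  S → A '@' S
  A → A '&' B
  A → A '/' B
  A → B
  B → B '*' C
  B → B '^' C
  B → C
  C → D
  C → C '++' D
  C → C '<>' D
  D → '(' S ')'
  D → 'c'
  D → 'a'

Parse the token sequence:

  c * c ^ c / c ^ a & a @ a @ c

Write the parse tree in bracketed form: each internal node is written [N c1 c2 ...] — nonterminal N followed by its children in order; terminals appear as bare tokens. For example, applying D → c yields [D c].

[S [A [A [A [B [B [B [C [D c]]] * [C [D c]]] ^ [C [D c]]]] / [B [B [C [D c]]] ^ [C [D a]]]] & [B [C [D a]]]] @ [S [A [B [C [D a]]]] @ [S [A [B [C [D c]]]]]]]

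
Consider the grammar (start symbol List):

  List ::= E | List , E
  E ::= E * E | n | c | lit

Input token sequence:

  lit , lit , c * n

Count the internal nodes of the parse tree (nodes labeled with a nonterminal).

[List [List [List [E lit]] , [E lit]] , [E [E c] * [E n]]]

8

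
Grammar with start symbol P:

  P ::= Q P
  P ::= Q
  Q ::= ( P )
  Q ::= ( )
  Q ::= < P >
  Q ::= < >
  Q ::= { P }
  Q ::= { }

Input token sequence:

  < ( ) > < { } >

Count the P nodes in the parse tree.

4

[P [Q < [P [Q ( )]] >] [P [Q < [P [Q { }]] >]]]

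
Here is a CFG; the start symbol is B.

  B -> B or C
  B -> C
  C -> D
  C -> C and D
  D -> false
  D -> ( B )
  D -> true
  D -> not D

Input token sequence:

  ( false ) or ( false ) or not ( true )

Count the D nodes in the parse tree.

[B [B [B [C [D ( [B [C [D false]]] )]]] or [C [D ( [B [C [D false]]] )]]] or [C [D not [D ( [B [C [D true]]] )]]]]

7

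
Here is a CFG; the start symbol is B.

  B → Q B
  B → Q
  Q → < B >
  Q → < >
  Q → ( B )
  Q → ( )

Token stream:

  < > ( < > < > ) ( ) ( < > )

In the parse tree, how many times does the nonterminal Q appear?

7

[B [Q < >] [B [Q ( [B [Q < >] [B [Q < >]]] )] [B [Q ( )] [B [Q ( [B [Q < >]] )]]]]]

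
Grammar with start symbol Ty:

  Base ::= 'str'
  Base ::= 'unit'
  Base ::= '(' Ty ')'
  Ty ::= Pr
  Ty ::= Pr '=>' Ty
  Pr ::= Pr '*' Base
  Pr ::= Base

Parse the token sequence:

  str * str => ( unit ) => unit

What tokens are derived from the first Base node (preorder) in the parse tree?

[Ty [Pr [Pr [Base str]] * [Base str]] => [Ty [Pr [Base ( [Ty [Pr [Base unit]]] )]] => [Ty [Pr [Base unit]]]]]

str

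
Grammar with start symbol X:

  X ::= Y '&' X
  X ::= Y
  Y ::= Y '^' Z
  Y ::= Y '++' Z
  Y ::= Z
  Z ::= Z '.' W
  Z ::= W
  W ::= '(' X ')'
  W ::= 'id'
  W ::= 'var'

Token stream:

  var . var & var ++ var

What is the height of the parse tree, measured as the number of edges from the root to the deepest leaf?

6

[X [Y [Z [Z [W var]] . [W var]]] & [X [Y [Y [Z [W var]]] ++ [Z [W var]]]]]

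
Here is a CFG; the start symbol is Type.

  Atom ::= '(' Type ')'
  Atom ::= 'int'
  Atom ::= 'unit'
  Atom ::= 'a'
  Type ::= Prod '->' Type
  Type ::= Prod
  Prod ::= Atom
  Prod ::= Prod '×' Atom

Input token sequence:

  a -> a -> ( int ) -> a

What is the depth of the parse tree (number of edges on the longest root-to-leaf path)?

8

[Type [Prod [Atom a]] -> [Type [Prod [Atom a]] -> [Type [Prod [Atom ( [Type [Prod [Atom int]]] )]] -> [Type [Prod [Atom a]]]]]]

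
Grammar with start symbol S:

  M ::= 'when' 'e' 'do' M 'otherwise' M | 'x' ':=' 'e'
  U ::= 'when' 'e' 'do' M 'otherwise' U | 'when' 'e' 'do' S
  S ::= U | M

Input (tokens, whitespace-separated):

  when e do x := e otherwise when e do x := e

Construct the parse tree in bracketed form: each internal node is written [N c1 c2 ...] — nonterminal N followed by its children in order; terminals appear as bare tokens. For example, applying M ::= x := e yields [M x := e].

[S [U when e do [M x := e] otherwise [U when e do [S [M x := e]]]]]

S
U
when e do M otherwise U
when e do x := e otherwise U
when e do x := e otherwise when e do S
when e do x := e otherwise when e do M
when e do x := e otherwise when e do x := e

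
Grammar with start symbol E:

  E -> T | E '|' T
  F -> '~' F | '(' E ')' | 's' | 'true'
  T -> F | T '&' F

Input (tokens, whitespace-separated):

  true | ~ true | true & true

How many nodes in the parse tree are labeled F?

[E [E [E [T [F true]]] | [T [F ~ [F true]]]] | [T [T [F true]] & [F true]]]

5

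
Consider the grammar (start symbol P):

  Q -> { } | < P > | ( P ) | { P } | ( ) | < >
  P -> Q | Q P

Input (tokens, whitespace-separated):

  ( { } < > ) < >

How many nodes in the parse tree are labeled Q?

[P [Q ( [P [Q { }] [P [Q < >]]] )] [P [Q < >]]]

4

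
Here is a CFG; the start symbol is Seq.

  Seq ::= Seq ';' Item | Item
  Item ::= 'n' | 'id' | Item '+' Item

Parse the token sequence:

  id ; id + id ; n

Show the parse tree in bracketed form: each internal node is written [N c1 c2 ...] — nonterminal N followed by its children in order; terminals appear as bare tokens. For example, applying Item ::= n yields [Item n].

Seq
Seq ; Item
Seq ; Item ; Item
Item ; Item ; Item
id ; Item ; Item
id ; Item + Item ; Item
id ; id + Item ; Item
id ; id + id ; Item
id ; id + id ; n

[Seq [Seq [Seq [Item id]] ; [Item [Item id] + [Item id]]] ; [Item n]]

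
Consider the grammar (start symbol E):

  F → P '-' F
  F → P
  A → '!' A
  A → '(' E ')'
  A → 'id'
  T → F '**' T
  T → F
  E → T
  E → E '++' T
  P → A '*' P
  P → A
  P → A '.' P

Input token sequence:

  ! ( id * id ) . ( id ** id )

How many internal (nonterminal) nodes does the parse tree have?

24

[E [T [F [P [A ! [A ( [E [T [F [P [A id] * [P [A id]]]]]] )]] . [P [A ( [E [T [F [P [A id]]] ** [T [F [P [A id]]]]]] )]]]]]]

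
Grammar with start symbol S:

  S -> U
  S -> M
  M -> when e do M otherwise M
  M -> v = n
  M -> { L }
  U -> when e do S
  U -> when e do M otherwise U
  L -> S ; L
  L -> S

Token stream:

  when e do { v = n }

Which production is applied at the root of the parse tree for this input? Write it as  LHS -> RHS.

[S [U when e do [S [M { [L [S [M v = n]]] }]]]]

S -> U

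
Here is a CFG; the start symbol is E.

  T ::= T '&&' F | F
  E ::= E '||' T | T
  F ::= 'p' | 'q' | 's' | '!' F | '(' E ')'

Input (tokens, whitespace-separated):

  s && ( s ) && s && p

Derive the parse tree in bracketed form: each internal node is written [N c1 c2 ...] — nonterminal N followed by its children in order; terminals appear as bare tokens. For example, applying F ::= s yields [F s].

[E [T [T [T [T [F s]] && [F ( [E [T [F s]]] )]] && [F s]] && [F p]]]

E
T
T && F
T && F && F
T && F && F && F
F && F && F && F
s && F && F && F
s && ( E ) && F && F
s && ( T ) && F && F
s && ( F ) && F && F
s && ( s ) && F && F
s && ( s ) && s && F
s && ( s ) && s && p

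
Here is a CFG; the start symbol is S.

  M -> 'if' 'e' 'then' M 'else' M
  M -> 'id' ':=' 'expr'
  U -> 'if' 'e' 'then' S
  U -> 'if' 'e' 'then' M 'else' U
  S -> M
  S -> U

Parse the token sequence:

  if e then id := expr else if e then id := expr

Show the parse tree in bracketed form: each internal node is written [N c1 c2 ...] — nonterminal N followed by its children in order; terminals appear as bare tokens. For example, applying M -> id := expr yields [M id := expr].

S
U
if e then M else U
if e then id := expr else U
if e then id := expr else if e then S
if e then id := expr else if e then M
if e then id := expr else if e then id := expr

[S [U if e then [M id := expr] else [U if e then [S [M id := expr]]]]]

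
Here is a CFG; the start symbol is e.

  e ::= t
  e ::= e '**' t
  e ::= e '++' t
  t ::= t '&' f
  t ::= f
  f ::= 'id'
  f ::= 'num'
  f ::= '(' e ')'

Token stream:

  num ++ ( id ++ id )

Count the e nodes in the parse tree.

[e [e [t [f num]]] ++ [t [f ( [e [e [t [f id]]] ++ [t [f id]]] )]]]

4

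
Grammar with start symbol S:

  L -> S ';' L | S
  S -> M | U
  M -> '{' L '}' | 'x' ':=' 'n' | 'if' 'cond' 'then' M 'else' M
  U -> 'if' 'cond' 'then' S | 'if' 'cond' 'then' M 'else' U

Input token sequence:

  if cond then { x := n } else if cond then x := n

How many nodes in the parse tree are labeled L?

1

[S [U if cond then [M { [L [S [M x := n]]] }] else [U if cond then [S [M x := n]]]]]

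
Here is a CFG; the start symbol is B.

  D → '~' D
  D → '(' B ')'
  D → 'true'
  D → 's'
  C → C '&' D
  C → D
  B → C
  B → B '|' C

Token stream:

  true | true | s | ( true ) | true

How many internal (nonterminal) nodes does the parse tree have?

18

[B [B [B [B [B [C [D true]]] | [C [D true]]] | [C [D s]]] | [C [D ( [B [C [D true]]] )]]] | [C [D true]]]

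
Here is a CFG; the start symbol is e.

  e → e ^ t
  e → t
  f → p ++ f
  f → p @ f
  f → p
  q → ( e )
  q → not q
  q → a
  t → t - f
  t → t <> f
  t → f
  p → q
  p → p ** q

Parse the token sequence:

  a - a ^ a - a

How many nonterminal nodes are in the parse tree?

[e [e [t [t [f [p [q a]]]] - [f [p [q a]]]]] ^ [t [t [f [p [q a]]]] - [f [p [q a]]]]]

18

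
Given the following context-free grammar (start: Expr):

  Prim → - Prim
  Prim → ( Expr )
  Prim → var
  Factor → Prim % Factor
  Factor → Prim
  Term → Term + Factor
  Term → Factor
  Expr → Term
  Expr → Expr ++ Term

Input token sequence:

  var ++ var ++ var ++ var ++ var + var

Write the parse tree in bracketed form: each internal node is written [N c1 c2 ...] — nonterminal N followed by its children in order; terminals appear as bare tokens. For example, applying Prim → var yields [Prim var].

Expr
Expr ++ Term
Expr ++ Term ++ Term
Expr ++ Term ++ Term ++ Term
Expr ++ Term ++ Term ++ Term ++ Term
Term ++ Term ++ Term ++ Term ++ Term
Factor ++ Term ++ Term ++ Term ++ Term
Prim ++ Term ++ Term ++ Term ++ Term
var ++ Term ++ Term ++ Term ++ Term
var ++ Factor ++ Term ++ Term ++ Term
var ++ Prim ++ Term ++ Term ++ Term
var ++ var ++ Term ++ Term ++ Term
var ++ var ++ Factor ++ Term ++ Term
var ++ var ++ Prim ++ Term ++ Term
var ++ var ++ var ++ Term ++ Term
var ++ var ++ var ++ Factor ++ Term
var ++ var ++ var ++ Prim ++ Term
var ++ var ++ var ++ var ++ Term
var ++ var ++ var ++ var ++ Term + Factor
var ++ var ++ var ++ var ++ Factor + Factor
var ++ var ++ var ++ var ++ Prim + Factor
var ++ var ++ var ++ var ++ var + Factor
var ++ var ++ var ++ var ++ var + Prim
var ++ var ++ var ++ var ++ var + var

[Expr [Expr [Expr [Expr [Expr [Term [Factor [Prim var]]]] ++ [Term [Factor [Prim var]]]] ++ [Term [Factor [Prim var]]]] ++ [Term [Factor [Prim var]]]] ++ [Term [Term [Factor [Prim var]]] + [Factor [Prim var]]]]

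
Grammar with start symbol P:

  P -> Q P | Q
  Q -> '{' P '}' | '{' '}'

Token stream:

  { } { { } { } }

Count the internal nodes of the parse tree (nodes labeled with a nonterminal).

8

[P [Q { }] [P [Q { [P [Q { }] [P [Q { }]]] }]]]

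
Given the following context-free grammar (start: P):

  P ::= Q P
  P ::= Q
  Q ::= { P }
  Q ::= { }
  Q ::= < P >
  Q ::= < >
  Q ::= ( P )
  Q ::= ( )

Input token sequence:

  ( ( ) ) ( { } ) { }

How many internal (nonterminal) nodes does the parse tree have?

10

[P [Q ( [P [Q ( )]] )] [P [Q ( [P [Q { }]] )] [P [Q { }]]]]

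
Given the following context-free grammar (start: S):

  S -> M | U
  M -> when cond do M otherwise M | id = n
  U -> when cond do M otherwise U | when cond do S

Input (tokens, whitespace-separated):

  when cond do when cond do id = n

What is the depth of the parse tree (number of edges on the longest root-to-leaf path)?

[S [U when cond do [S [U when cond do [S [M id = n]]]]]]

6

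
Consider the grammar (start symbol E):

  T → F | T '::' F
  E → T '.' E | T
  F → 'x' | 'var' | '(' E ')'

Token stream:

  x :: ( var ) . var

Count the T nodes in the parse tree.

4

[E [T [T [F x]] :: [F ( [E [T [F var]]] )]] . [E [T [F var]]]]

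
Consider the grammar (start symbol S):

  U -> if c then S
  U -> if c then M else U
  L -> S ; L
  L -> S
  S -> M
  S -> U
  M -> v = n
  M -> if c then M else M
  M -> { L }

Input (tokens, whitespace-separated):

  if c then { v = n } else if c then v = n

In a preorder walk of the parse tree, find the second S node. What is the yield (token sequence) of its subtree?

v = n

[S [U if c then [M { [L [S [M v = n]]] }] else [U if c then [S [M v = n]]]]]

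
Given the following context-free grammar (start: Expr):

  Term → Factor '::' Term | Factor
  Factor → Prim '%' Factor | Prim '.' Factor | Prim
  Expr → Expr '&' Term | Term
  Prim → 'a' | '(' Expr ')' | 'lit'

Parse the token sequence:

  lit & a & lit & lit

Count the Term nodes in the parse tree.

4

[Expr [Expr [Expr [Expr [Term [Factor [Prim lit]]]] & [Term [Factor [Prim a]]]] & [Term [Factor [Prim lit]]]] & [Term [Factor [Prim lit]]]]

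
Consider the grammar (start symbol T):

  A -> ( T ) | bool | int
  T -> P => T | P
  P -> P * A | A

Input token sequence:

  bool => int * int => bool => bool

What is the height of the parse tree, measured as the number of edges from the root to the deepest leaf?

6

[T [P [A bool]] => [T [P [P [A int]] * [A int]] => [T [P [A bool]] => [T [P [A bool]]]]]]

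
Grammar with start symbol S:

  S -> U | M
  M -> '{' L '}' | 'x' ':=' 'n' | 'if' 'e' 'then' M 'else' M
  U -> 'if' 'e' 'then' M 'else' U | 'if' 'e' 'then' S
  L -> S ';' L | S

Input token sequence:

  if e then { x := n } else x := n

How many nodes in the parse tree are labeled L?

1

[S [M if e then [M { [L [S [M x := n]]] }] else [M x := n]]]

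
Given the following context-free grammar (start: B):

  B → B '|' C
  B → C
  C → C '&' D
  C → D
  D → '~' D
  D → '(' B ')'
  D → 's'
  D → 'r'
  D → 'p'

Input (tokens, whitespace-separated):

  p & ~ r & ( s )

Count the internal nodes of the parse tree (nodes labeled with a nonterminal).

[B [C [C [C [D p]] & [D ~ [D r]]] & [D ( [B [C [D s]]] )]]]

11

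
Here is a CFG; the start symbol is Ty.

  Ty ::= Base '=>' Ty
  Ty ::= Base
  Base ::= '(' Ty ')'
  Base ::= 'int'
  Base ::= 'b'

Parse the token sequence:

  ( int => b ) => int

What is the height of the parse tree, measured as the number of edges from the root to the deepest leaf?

5

[Ty [Base ( [Ty [Base int] => [Ty [Base b]]] )] => [Ty [Base int]]]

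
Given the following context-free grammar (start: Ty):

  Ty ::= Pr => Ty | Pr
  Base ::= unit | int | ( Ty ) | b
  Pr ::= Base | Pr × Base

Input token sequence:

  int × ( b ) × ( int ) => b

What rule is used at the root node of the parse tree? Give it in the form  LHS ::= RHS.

[Ty [Pr [Pr [Pr [Base int]] × [Base ( [Ty [Pr [Base b]]] )]] × [Base ( [Ty [Pr [Base int]]] )]] => [Ty [Pr [Base b]]]]

Ty ::= Pr => Ty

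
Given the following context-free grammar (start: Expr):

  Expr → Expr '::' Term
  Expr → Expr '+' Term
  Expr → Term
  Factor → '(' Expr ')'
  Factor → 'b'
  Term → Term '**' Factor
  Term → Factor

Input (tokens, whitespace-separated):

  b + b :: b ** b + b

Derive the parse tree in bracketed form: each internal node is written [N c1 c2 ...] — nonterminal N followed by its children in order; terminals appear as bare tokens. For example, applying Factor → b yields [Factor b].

[Expr [Expr [Expr [Expr [Term [Factor b]]] + [Term [Factor b]]] :: [Term [Term [Factor b]] ** [Factor b]]] + [Term [Factor b]]]

Expr
Expr + Term
Expr :: Term + Term
Expr + Term :: Term + Term
Term + Term :: Term + Term
Factor + Term :: Term + Term
b + Term :: Term + Term
b + Factor :: Term + Term
b + b :: Term + Term
b + b :: Term ** Factor + Term
b + b :: Factor ** Factor + Term
b + b :: b ** Factor + Term
b + b :: b ** b + Term
b + b :: b ** b + Factor
b + b :: b ** b + b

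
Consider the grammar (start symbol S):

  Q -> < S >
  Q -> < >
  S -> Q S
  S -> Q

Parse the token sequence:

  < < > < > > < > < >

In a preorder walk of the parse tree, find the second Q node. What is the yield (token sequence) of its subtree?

< >

[S [Q < [S [Q < >] [S [Q < >]]] >] [S [Q < >] [S [Q < >]]]]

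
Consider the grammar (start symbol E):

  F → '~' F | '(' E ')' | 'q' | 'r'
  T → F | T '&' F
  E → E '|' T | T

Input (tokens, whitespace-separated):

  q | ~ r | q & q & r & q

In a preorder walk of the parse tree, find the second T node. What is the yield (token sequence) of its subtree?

[E [E [E [T [F q]]] | [T [F ~ [F r]]]] | [T [T [T [T [F q]] & [F q]] & [F r]] & [F q]]]

~ r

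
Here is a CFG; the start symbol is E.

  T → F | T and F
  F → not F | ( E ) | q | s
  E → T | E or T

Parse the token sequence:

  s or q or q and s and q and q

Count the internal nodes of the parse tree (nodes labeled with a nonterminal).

[E [E [E [T [F s]]] or [T [F q]]] or [T [T [T [T [F q]] and [F s]] and [F q]] and [F q]]]

15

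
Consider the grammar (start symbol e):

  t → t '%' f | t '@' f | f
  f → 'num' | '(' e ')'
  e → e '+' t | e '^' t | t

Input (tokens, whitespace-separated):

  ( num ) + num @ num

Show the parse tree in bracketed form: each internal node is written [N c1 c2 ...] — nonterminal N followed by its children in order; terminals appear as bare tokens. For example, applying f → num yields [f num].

[e [e [t [f ( [e [t [f num]]] )]]] + [t [t [f num]] @ [f num]]]

e
e + t
t + t
f + t
( e ) + t
( t ) + t
( f ) + t
( num ) + t
( num ) + t @ f
( num ) + f @ f
( num ) + num @ f
( num ) + num @ num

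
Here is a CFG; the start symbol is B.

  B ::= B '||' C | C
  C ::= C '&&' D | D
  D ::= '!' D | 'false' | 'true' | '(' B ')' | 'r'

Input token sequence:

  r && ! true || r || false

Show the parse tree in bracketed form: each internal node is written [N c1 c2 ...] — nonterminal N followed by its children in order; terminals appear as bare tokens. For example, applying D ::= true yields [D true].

B
B || C
B || C || C
C || C || C
C && D || C || C
D && D || C || C
r && D || C || C
r && ! D || C || C
r && ! true || C || C
r && ! true || D || C
r && ! true || r || C
r && ! true || r || D
r && ! true || r || false

[B [B [B [C [C [D r]] && [D ! [D true]]]] || [C [D r]]] || [C [D false]]]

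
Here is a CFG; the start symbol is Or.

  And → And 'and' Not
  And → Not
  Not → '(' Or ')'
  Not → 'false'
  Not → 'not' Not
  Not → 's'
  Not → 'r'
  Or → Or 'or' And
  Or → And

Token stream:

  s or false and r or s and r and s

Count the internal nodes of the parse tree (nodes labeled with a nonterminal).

15

[Or [Or [Or [And [Not s]]] or [And [And [Not false]] and [Not r]]] or [And [And [And [Not s]] and [Not r]] and [Not s]]]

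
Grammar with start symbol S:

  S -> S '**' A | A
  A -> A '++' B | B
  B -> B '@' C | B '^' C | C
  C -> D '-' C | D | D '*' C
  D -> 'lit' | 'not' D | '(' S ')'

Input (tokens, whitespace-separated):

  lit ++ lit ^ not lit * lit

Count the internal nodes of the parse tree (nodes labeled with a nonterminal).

15

[S [A [A [B [C [D lit]]]] ++ [B [B [C [D lit]]] ^ [C [D not [D lit]] * [C [D lit]]]]]]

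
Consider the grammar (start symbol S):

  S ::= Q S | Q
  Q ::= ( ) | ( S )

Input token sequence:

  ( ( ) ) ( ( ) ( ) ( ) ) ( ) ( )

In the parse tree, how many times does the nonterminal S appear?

8

[S [Q ( [S [Q ( )]] )] [S [Q ( [S [Q ( )] [S [Q ( )] [S [Q ( )]]]] )] [S [Q ( )] [S [Q ( )]]]]]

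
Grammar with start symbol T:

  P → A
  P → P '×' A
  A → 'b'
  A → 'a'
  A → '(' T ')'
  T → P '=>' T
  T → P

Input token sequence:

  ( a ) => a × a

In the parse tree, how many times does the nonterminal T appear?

[T [P [A ( [T [P [A a]]] )]] => [T [P [P [A a]] × [A a]]]]

3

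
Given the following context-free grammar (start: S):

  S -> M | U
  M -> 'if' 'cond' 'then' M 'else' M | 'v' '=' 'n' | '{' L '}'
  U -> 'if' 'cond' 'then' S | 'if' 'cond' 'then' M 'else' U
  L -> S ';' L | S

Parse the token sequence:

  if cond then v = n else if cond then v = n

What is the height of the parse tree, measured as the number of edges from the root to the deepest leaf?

[S [U if cond then [M v = n] else [U if cond then [S [M v = n]]]]]

5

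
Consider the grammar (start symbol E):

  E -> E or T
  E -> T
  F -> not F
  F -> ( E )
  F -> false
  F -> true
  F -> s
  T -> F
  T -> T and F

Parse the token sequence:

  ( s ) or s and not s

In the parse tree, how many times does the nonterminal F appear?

[E [E [T [F ( [E [T [F s]]] )]]] or [T [T [F s]] and [F not [F s]]]]

5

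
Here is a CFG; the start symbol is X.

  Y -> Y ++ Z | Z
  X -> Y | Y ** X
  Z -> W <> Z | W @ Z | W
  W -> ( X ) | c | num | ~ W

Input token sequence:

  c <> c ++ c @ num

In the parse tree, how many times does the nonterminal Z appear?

[X [Y [Y [Z [W c] <> [Z [W c]]]] ++ [Z [W c] @ [Z [W num]]]]]

4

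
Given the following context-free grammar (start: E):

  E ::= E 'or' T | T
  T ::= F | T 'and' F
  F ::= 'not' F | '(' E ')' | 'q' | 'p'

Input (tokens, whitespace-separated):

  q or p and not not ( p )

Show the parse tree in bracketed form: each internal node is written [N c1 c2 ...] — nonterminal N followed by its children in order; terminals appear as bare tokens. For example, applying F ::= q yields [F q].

[E [E [T [F q]]] or [T [T [F p]] and [F not [F not [F ( [E [T [F p]]] )]]]]]

E
E or T
T or T
F or T
q or T
q or T and F
q or F and F
q or p and F
q or p and not F
q or p and not not F
q or p and not not ( E )
q or p and not not ( T )
q or p and not not ( F )
q or p and not not ( p )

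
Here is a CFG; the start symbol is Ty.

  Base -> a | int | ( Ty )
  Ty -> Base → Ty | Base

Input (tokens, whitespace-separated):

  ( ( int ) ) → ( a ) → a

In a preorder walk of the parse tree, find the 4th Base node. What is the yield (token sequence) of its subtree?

[Ty [Base ( [Ty [Base ( [Ty [Base int]] )]] )] → [Ty [Base ( [Ty [Base a]] )] → [Ty [Base a]]]]

( a )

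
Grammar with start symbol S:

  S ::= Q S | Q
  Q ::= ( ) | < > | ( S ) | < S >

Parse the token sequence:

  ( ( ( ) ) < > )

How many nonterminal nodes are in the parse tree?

[S [Q ( [S [Q ( [S [Q ( )]] )] [S [Q < >]]] )]]

8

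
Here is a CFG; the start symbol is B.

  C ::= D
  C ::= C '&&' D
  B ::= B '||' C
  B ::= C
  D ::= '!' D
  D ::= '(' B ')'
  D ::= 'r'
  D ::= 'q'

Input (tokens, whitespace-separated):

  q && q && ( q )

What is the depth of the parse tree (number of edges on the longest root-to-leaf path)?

6

[B [C [C [C [D q]] && [D q]] && [D ( [B [C [D q]]] )]]]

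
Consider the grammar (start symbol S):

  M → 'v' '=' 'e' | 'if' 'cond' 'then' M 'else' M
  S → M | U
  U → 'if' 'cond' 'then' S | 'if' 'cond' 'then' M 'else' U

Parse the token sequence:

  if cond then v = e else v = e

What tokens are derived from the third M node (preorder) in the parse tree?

v = e

[S [M if cond then [M v = e] else [M v = e]]]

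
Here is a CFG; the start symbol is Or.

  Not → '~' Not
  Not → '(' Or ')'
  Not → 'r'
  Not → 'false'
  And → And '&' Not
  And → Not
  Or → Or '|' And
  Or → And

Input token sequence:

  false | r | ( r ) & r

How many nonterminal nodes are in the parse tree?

14

[Or [Or [Or [And [Not false]]] | [And [Not r]]] | [And [And [Not ( [Or [And [Not r]]] )]] & [Not r]]]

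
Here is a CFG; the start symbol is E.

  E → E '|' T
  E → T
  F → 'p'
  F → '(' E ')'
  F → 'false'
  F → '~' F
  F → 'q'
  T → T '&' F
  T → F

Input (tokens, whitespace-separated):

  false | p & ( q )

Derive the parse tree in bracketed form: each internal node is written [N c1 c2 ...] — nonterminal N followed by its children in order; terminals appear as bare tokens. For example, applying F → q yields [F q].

E
E | T
T | T
F | T
false | T
false | T & F
false | F & F
false | p & F
false | p & ( E )
false | p & ( T )
false | p & ( F )
false | p & ( q )

[E [E [T [F false]]] | [T [T [F p]] & [F ( [E [T [F q]]] )]]]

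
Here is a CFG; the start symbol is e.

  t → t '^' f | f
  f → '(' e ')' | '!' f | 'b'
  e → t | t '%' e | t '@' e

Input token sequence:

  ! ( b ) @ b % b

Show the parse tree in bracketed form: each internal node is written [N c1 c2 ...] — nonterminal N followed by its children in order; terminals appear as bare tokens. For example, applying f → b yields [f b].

[e [t [f ! [f ( [e [t [f b]]] )]]] @ [e [t [f b]] % [e [t [f b]]]]]

e
t @ e
f @ e
! f @ e
! ( e ) @ e
! ( t ) @ e
! ( f ) @ e
! ( b ) @ e
! ( b ) @ t % e
! ( b ) @ f % e
! ( b ) @ b % e
! ( b ) @ b % t
! ( b ) @ b % f
! ( b ) @ b % b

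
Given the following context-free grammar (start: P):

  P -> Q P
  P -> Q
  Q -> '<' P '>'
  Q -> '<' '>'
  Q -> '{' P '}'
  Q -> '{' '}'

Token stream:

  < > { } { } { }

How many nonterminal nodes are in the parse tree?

8

[P [Q < >] [P [Q { }] [P [Q { }] [P [Q { }]]]]]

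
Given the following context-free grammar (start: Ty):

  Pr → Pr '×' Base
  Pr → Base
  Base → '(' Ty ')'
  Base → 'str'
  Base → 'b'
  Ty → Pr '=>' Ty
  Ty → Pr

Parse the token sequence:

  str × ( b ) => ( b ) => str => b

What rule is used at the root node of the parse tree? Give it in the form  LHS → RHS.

[Ty [Pr [Pr [Base str]] × [Base ( [Ty [Pr [Base b]]] )]] => [Ty [Pr [Base ( [Ty [Pr [Base b]]] )]] => [Ty [Pr [Base str]] => [Ty [Pr [Base b]]]]]]

Ty → Pr '=>' Ty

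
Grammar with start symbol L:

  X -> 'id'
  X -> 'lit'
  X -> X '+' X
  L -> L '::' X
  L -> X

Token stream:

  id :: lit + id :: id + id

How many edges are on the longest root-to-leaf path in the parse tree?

[L [L [L [X id]] :: [X [X lit] + [X id]]] :: [X [X id] + [X id]]]

4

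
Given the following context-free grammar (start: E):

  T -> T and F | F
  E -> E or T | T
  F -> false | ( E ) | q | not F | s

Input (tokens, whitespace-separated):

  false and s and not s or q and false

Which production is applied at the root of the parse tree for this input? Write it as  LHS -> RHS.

E -> E or T

[E [E [T [T [T [F false]] and [F s]] and [F not [F s]]]] or [T [T [F q]] and [F false]]]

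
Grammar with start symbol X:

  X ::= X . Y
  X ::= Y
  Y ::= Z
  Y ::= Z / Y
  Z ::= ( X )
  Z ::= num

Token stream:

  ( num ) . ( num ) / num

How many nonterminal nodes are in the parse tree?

[X [X [Y [Z ( [X [Y [Z num]]] )]]] . [Y [Z ( [X [Y [Z num]]] )] / [Y [Z num]]]]

14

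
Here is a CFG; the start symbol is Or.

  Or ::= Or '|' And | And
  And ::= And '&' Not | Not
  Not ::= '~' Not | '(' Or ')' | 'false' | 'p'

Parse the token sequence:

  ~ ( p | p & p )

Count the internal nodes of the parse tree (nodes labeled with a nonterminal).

12

[Or [And [Not ~ [Not ( [Or [Or [And [Not p]]] | [And [And [Not p]] & [Not p]]] )]]]]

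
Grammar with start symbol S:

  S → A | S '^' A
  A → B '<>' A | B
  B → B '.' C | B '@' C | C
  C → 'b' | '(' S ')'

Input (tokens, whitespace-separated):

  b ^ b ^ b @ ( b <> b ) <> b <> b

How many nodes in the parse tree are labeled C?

[S [S [S [A [B [C b]]]] ^ [A [B [C b]]]] ^ [A [B [B [C b]] @ [C ( [S [A [B [C b]] <> [A [B [C b]]]]] )]] <> [A [B [C b]] <> [A [B [C b]]]]]]

8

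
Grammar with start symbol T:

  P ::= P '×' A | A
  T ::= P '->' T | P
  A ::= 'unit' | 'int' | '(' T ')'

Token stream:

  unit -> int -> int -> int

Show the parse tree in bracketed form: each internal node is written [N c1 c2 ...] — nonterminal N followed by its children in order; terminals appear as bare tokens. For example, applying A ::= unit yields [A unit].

[T [P [A unit]] -> [T [P [A int]] -> [T [P [A int]] -> [T [P [A int]]]]]]

T
P -> T
A -> T
unit -> T
unit -> P -> T
unit -> A -> T
unit -> int -> T
unit -> int -> P -> T
unit -> int -> A -> T
unit -> int -> int -> T
unit -> int -> int -> P
unit -> int -> int -> A
unit -> int -> int -> int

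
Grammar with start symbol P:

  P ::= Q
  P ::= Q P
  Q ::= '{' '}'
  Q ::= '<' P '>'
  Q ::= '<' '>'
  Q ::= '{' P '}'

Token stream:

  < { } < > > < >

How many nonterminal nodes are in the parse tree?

[P [Q < [P [Q { }] [P [Q < >]]] >] [P [Q < >]]]

8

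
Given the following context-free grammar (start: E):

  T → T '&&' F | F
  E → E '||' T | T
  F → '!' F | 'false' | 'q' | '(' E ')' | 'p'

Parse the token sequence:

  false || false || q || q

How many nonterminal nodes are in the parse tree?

12

[E [E [E [E [T [F false]]] || [T [F false]]] || [T [F q]]] || [T [F q]]]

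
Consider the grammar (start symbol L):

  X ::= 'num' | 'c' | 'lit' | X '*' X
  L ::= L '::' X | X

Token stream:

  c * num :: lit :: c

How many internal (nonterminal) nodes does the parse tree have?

8

[L [L [L [X [X c] * [X num]]] :: [X lit]] :: [X c]]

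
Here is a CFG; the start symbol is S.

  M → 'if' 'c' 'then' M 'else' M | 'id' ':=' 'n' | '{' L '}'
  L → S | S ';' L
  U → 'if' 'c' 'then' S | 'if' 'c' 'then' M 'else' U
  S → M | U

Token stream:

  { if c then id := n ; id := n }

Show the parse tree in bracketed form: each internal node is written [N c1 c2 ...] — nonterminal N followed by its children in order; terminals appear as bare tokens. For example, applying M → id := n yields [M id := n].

[S [M { [L [S [U if c then [S [M id := n]]]] ; [L [S [M id := n]]]] }]]

S
M
{ L }
{ S ; L }
{ U ; L }
{ if c then S ; L }
{ if c then M ; L }
{ if c then id := n ; L }
{ if c then id := n ; S }
{ if c then id := n ; M }
{ if c then id := n ; id := n }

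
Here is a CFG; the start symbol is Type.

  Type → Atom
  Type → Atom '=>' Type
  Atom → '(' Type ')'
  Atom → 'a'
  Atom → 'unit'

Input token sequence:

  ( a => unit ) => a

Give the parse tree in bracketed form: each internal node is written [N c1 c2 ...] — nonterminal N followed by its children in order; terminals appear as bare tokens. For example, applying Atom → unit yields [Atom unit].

[Type [Atom ( [Type [Atom a] => [Type [Atom unit]]] )] => [Type [Atom a]]]

Type
Atom => Type
( Type ) => Type
( Atom => Type ) => Type
( a => Type ) => Type
( a => Atom ) => Type
( a => unit ) => Type
( a => unit ) => Atom
( a => unit ) => a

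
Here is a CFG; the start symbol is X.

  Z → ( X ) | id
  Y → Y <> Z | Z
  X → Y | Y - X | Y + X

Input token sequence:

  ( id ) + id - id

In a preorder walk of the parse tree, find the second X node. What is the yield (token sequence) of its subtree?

id

[X [Y [Z ( [X [Y [Z id]]] )]] + [X [Y [Z id]] - [X [Y [Z id]]]]]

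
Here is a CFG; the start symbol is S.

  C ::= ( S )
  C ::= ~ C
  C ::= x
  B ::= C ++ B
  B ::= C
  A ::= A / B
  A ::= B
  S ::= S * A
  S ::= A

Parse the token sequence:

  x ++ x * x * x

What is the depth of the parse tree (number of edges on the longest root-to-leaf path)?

7

[S [S [S [A [B [C x] ++ [B [C x]]]]] * [A [B [C x]]]] * [A [B [C x]]]]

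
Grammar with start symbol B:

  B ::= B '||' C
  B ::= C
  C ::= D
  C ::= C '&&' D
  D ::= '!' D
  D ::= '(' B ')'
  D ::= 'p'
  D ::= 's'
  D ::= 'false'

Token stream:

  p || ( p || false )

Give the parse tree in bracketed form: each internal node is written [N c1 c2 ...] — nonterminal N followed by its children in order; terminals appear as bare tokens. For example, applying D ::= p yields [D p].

[B [B [C [D p]]] || [C [D ( [B [B [C [D p]]] || [C [D false]]] )]]]

B
B || C
C || C
D || C
p || C
p || D
p || ( B )
p || ( B || C )
p || ( C || C )
p || ( D || C )
p || ( p || C )
p || ( p || D )
p || ( p || false )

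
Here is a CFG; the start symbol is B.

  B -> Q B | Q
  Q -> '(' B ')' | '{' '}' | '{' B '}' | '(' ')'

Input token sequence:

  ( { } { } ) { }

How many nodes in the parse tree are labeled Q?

[B [Q ( [B [Q { }] [B [Q { }]]] )] [B [Q { }]]]

4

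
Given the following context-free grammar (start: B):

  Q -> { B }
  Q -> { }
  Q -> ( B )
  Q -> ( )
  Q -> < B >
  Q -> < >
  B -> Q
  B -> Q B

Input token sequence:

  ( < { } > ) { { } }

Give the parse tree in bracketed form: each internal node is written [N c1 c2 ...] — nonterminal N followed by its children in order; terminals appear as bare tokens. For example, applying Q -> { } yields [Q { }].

B
Q B
( B ) B
( Q ) B
( < B > ) B
( < Q > ) B
( < { } > ) B
( < { } > ) Q
( < { } > ) { B }
( < { } > ) { Q }
( < { } > ) { { } }

[B [Q ( [B [Q < [B [Q { }]] >]] )] [B [Q { [B [Q { }]] }]]]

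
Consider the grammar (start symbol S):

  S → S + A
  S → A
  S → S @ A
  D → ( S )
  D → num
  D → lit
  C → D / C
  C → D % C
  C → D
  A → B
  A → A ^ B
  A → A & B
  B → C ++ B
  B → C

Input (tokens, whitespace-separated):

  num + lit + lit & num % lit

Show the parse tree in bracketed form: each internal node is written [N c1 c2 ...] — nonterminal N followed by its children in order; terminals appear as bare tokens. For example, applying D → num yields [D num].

[S [S [S [A [B [C [D num]]]]] + [A [B [C [D lit]]]]] + [A [A [B [C [D lit]]]] & [B [C [D num] % [C [D lit]]]]]]

S
S + A
S + A + A
A + A + A
B + A + A
C + A + A
D + A + A
num + A + A
num + B + A
num + C + A
num + D + A
num + lit + A
num + lit + A & B
num + lit + B & B
num + lit + C & B
num + lit + D & B
num + lit + lit & B
num + lit + lit & C
num + lit + lit & D % C
num + lit + lit & num % C
num + lit + lit & num % D
num + lit + lit & num % lit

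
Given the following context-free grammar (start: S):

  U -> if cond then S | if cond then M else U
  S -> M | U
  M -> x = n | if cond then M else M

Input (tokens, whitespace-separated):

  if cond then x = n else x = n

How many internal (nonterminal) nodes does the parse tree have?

[S [M if cond then [M x = n] else [M x = n]]]

4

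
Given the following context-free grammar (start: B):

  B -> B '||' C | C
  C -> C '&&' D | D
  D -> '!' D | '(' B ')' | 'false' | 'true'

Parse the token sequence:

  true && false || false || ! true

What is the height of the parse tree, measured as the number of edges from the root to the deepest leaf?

6

[B [B [B [C [C [D true]] && [D false]]] || [C [D false]]] || [C [D ! [D true]]]]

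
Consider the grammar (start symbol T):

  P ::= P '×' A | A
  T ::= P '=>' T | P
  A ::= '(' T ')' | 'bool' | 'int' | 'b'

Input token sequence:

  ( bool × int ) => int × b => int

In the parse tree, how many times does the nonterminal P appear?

[T [P [A ( [T [P [P [A bool]] × [A int]]] )]] => [T [P [P [A int]] × [A b]] => [T [P [A int]]]]]

6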